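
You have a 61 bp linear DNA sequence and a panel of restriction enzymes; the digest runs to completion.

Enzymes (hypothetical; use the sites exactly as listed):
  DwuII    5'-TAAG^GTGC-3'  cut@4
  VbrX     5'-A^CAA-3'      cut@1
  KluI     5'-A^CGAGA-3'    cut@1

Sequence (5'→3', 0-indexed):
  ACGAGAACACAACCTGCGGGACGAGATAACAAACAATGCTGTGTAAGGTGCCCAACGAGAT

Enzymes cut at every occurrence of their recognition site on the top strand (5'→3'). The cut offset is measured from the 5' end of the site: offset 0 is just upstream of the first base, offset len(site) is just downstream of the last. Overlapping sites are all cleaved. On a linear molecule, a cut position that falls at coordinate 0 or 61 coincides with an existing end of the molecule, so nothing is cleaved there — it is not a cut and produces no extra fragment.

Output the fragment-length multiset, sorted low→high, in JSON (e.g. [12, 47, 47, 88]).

[1,4,6,8,8,8,12,14]

Site scan:
  DwuII TAAGGTGC/4: at [43] ⇒ [47]
  VbrX ACAA/1: at [8, 28, 32] ⇒ [9, 29, 33]
  KluI ACGAGA/1: at [0, 20, 54] ⇒ [1, 21, 55]

All cut coordinates (distinct, sorted): [1, 9, 21, 29, 33, 47, 55]

Fragments:
  [0,1): 1 bp
  [1,9): 8 bp
  [9,21): 12 bp
  [21,29): 8 bp
  [29,33): 4 bp
  [33,47): 14 bp
  [47,55): 8 bp
  [55,61): 6 bp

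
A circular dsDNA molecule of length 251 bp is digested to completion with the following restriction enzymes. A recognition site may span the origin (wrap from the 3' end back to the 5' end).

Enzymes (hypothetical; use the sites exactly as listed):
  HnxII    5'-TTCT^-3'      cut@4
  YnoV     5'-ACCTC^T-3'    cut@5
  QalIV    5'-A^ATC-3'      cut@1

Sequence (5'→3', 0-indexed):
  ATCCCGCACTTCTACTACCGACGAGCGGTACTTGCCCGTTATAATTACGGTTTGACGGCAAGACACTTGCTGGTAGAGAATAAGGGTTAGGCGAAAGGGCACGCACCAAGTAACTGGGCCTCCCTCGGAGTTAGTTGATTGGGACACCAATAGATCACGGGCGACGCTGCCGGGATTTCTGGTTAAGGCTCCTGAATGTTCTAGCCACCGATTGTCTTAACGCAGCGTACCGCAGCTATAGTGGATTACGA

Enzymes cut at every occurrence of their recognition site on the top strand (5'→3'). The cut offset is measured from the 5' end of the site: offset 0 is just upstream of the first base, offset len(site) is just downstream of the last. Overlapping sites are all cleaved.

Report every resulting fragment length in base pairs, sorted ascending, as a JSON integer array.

[13,22,49,167]

Scan for sites:
  HnxII (TTCT, off=4): starts [9, 176, 198] → cuts [13, 180, 202]
  YnoV (ACCTCT, off=5): no sites
  QalIV (AATC, off=1): starts [250] → cuts [0]

All cut coordinates (distinct, sorted): [0, 13, 180, 202]

Fragment lengths:
  0→13: 13 bp
  13→180: 167 bp
  180→202: 22 bp
  202→0 (wrap): 251-202+0 = 49 bp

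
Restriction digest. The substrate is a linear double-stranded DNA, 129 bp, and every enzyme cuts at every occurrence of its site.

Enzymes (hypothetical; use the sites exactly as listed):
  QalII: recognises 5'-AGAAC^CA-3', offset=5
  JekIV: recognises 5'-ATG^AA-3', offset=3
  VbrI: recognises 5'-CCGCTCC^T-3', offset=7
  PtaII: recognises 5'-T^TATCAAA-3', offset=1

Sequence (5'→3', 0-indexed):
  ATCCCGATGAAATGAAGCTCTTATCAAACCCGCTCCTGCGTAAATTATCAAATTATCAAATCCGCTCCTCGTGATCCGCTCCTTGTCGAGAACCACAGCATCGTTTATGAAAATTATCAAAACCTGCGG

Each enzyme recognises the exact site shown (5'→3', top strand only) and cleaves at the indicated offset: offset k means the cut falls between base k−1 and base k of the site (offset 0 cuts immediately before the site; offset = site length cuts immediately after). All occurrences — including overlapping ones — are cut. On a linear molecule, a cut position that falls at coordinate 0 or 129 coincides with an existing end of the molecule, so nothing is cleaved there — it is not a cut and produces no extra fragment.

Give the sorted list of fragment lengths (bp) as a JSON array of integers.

Per-enzyme occurrences:
  QalII AGAACCA/5: at [88] ⇒ [93]
  JekIV ATGAA/3: at [6, 11, 106] ⇒ [9, 14, 109]
  VbrI CCGCTCCT/7: at [29, 61, 75] ⇒ [36, 68, 82]
  PtaII TTATCAAA/1: at [20, 44, 52, 113] ⇒ [21, 45, 53, 114]

Pooled cuts: [9, 14, 21, 36, 45, 53, 68, 82, 93, 109, 114]

Fragments:
  [0,9): 9 bp
  [9,14): 5 bp
  [14,21): 7 bp
  [21,36): 15 bp
  [36,45): 9 bp
  [45,53): 8 bp
  [53,68): 15 bp
  [68,82): 14 bp
  [82,93): 11 bp
  [93,109): 16 bp
  [109,114): 5 bp
  [114,129): 15 bp

[5,5,7,8,9,9,11,14,15,15,15,16]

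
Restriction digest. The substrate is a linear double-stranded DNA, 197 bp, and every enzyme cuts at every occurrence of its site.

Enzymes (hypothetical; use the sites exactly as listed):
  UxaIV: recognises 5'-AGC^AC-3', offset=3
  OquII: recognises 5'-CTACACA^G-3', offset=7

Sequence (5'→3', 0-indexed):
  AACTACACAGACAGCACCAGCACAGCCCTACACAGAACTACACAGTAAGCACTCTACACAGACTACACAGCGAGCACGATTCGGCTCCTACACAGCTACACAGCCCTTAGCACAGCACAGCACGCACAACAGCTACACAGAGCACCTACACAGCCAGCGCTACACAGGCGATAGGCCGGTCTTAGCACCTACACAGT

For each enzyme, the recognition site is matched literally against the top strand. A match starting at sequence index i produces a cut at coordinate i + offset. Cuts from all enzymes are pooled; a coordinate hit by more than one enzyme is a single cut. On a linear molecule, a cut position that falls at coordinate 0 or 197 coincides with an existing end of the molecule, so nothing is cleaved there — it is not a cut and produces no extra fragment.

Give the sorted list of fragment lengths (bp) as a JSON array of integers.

[2,4,5,5,6,6,6,6,8,9,9,9,9,9,10,10,13,14,18,19,20]

Per-enzyme occurrences:
  UxaIV AGCAC/3: at [12, 18, 47, 72, 108, 113, 118, 140, 183] ⇒ [15, 21, 50, 75, 111, 116, 121, 143, 186]
  OquII CTACACAG/7: at [2, 27, 37, 53, 62, 87, 95, 132, 145, 159, 188] ⇒ [9, 34, 44, 60, 69, 94, 102, 139, 152, 166, 195]

All cut coordinates (distinct, sorted): [9, 15, 21, 34, 44, 50, 60, 69, 75, 94, 102, 111, 116, 121, 139, 143, 152, 166, 186, 195]

Fragments:
  [0,9): 9 bp
  [9,15): 6 bp
  [15,21): 6 bp
  [21,34): 13 bp
  [34,44): 10 bp
  [44,50): 6 bp
  [50,60): 10 bp
  [60,69): 9 bp
  [69,75): 6 bp
  [75,94): 19 bp
  [94,102): 8 bp
  [102,111): 9 bp
  [111,116): 5 bp
  [116,121): 5 bp
  [121,139): 18 bp
  [139,143): 4 bp
  [143,152): 9 bp
  [152,166): 14 bp
  [166,186): 20 bp
  [186,195): 9 bp
  [195,197): 2 bp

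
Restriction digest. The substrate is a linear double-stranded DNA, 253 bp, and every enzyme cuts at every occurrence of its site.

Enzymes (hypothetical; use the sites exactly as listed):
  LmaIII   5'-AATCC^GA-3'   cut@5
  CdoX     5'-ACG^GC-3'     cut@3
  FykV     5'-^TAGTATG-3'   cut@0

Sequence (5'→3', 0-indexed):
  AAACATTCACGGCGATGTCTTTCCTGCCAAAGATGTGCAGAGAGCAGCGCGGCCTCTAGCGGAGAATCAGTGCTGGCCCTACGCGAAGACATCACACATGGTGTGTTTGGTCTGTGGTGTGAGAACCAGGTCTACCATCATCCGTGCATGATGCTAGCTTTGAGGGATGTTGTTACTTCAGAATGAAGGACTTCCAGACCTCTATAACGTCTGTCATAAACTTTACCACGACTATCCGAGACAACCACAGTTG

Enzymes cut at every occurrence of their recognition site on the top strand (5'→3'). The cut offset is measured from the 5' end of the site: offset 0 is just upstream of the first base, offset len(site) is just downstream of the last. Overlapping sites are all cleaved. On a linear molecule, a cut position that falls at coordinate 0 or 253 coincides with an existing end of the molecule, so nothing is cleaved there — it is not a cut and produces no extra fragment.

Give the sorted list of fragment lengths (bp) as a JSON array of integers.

[11,242]

Per-enzyme occurrences:
  LmaIII (AATCCGA, off=5): no sites
  CdoX (ACGGC, off=3): starts [8] → cuts [11]
  FykV (TAGTATG, off=0): no sites

Pooled cuts: [11]

Fragments:
  [0,11): 11 bp
  [11,253): 242 bp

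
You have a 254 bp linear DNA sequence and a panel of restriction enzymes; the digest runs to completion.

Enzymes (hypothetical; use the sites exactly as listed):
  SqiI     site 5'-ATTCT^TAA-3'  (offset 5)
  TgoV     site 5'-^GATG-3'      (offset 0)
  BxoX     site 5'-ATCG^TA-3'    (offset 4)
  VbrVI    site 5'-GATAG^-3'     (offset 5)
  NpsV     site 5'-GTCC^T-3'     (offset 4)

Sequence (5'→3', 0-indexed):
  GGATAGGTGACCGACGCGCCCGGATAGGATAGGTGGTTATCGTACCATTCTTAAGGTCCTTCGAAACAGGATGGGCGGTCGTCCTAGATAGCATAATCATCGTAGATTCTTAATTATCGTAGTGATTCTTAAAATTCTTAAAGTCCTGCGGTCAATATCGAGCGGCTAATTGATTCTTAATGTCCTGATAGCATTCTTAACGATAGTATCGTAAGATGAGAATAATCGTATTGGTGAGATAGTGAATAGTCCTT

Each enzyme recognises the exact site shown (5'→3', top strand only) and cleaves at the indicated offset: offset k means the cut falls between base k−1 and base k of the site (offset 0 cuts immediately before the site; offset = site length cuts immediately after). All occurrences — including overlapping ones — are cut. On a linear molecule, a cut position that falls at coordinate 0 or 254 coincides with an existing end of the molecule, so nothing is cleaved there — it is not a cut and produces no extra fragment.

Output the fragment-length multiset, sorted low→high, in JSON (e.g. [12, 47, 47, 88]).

[2,3,5,5,6,6,6,7,8,8,8,8,9,9,9,9,10,10,10,10,11,14,14,15,21,31]

Per-enzyme occurrences:
  SqiI ATTCTTAA/5: at [46, 105, 124, 133, 172, 192] ⇒ [51, 110, 129, 138, 177, 197]
  TgoV GATG/0: at [69, 214] ⇒ [69, 214]
  BxoX ATCGTA/4: at [38, 98, 115, 207, 224] ⇒ [42, 102, 119, 211, 228]
  VbrVI GATAG/5: at [1, 22, 27, 86, 186, 201, 237] ⇒ [6, 27, 32, 91, 191, 206, 242]
  NpsV GTCCT/4: at [55, 80, 142, 181, 248] ⇒ [59, 84, 146, 185, 252]

All cut coordinates (distinct, sorted): [6, 27, 32, 42, 51, 59, 69, 84, 91, 102, 110, 119, 129, 138, 146, 177, 185, 191, 197, 206, 211, 214, 228, 242, 252]

Fragments:
  [0,6): 6 bp
  [6,27): 21 bp
  [27,32): 5 bp
  [32,42): 10 bp
  [42,51): 9 bp
  [51,59): 8 bp
  [59,69): 10 bp
  [69,84): 15 bp
  [84,91): 7 bp
  [91,102): 11 bp
  [102,110): 8 bp
  [110,119): 9 bp
  [119,129): 10 bp
  [129,138): 9 bp
  [138,146): 8 bp
  [146,177): 31 bp
  [177,185): 8 bp
  [185,191): 6 bp
  [191,197): 6 bp
  [197,206): 9 bp
  [206,211): 5 bp
  [211,214): 3 bp
  [214,228): 14 bp
  [228,242): 14 bp
  [242,252): 10 bp
  [252,254): 2 bp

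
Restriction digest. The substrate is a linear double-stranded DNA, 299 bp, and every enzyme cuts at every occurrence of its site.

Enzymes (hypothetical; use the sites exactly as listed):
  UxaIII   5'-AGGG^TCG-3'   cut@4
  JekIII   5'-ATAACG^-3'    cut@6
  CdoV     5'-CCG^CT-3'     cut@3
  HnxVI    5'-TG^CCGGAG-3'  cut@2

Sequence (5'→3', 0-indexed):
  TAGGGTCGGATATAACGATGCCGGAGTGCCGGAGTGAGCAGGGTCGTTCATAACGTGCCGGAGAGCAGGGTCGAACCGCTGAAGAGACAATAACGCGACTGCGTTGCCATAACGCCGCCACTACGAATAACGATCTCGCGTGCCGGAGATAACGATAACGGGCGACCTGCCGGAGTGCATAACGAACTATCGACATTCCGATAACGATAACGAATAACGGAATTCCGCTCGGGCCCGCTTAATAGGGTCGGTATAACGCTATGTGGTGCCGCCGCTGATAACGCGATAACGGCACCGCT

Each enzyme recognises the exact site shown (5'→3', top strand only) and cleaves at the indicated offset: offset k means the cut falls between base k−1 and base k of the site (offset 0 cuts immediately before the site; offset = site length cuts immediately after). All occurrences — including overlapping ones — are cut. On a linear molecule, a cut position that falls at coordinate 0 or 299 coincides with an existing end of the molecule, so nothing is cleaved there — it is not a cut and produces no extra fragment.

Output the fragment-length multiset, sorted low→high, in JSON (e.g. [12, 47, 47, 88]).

Per-enzyme occurrences:
  UxaIII AGGGTCG/4: at [1, 39, 66, 243] ⇒ [5, 43, 70, 247]
  JekIII ATAACG/6: at [11, 49, 89, 108, 126, 148, 154, 178, 200, 206, 213, 252, 277, 285] ⇒ [17, 55, 95, 114, 132, 154, 160, 184, 206, 212, 219, 258, 283, 291]
  CdoV CCGCT/3: at [75, 224, 234, 271, 294] ⇒ [78, 227, 237, 274, 297]
  HnxVI TGCCGGAG/2: at [18, 26, 55, 140, 167] ⇒ [20, 28, 57, 142, 169]

All cut coordinates (distinct, sorted): [5, 17, 20, 28, 43, 55, 57, 70, 78, 95, 114, 132, 142, 154, 160, 169, 184, 206, 212, 219, 227, 237, 247, 258, 274, 283, 291, 297]

Fragment lengths:
  [0,5): 5 bp
  [5,17): 12 bp
  [17,20): 3 bp
  [20,28): 8 bp
  [28,43): 15 bp
  [43,55): 12 bp
  [55,57): 2 bp
  [57,70): 13 bp
  [70,78): 8 bp
  [78,95): 17 bp
  [95,114): 19 bp
  [114,132): 18 bp
  [132,142): 10 bp
  [142,154): 12 bp
  [154,160): 6 bp
  [160,169): 9 bp
  [169,184): 15 bp
  [184,206): 22 bp
  [206,212): 6 bp
  [212,219): 7 bp
  [219,227): 8 bp
  [227,237): 10 bp
  [237,247): 10 bp
  [247,258): 11 bp
  [258,274): 16 bp
  [274,283): 9 bp
  [283,291): 8 bp
  [291,297): 6 bp
  [297,299): 2 bp

[2,2,3,5,6,6,6,7,8,8,8,8,9,9,10,10,10,11,12,12,12,13,15,15,16,17,18,19,22]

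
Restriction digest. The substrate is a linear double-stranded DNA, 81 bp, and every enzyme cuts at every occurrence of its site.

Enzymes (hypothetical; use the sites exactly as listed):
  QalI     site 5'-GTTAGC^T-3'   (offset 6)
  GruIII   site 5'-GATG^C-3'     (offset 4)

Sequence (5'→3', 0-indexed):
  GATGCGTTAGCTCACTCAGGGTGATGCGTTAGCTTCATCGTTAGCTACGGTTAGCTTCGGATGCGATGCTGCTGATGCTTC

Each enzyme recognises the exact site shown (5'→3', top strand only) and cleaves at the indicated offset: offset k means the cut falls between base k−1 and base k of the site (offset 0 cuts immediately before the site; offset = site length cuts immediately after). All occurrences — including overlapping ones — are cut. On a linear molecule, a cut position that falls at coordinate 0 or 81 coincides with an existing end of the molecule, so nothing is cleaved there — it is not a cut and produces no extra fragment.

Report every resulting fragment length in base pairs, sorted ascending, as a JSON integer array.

[4,4,5,7,7,8,9,10,12,15]

Site scan:
  QalI GTTAGCT/6: at [5, 27, 39, 49] ⇒ [11, 33, 45, 55]
  GruIII GATGC/4: at [0, 22, 59, 64, 73] ⇒ [4, 26, 63, 68, 77]

Pooled cuts: [4, 11, 26, 33, 45, 55, 63, 68, 77]

Fragments:
  [0,4): 4 bp
  [4,11): 7 bp
  [11,26): 15 bp
  [26,33): 7 bp
  [33,45): 12 bp
  [45,55): 10 bp
  [55,63): 8 bp
  [63,68): 5 bp
  [68,77): 9 bp
  [77,81): 4 bp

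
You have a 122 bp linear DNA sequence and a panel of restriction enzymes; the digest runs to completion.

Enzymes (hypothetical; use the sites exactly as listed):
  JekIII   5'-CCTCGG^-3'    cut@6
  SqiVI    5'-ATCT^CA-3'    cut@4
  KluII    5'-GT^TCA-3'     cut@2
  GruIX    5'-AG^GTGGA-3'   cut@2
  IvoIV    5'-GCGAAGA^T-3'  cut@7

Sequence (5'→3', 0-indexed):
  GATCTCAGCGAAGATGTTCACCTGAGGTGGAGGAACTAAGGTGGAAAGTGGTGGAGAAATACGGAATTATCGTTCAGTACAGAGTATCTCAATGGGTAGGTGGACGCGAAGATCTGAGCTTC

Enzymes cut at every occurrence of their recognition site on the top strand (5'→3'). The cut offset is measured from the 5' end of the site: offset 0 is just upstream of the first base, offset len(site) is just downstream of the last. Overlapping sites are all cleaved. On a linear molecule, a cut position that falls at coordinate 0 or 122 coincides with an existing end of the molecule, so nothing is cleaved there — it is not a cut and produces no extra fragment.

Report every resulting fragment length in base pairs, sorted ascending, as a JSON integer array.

[3,5,9,9,10,10,13,14,16,33]

Scan for sites:
  JekIII (CCTCGG, off=6): no sites
  SqiVI (ATCTCA, off=4): starts [1, 85] → cuts [5, 89]
  KluII (GTTCA, off=2): starts [15, 71] → cuts [17, 73]
  GruIX (AGGTGGA, off=2): starts [24, 38, 97] → cuts [26, 40, 99]
  IvoIV (GCGAAGAT, off=7): starts [7, 105] → cuts [14, 112]

All cut coordinates (distinct, sorted): [5, 14, 17, 26, 40, 73, 89, 99, 112]

Fragment lengths:
  [0,5): 5 bp
  [5,14): 9 bp
  [14,17): 3 bp
  [17,26): 9 bp
  [26,40): 14 bp
  [40,73): 33 bp
  [73,89): 16 bp
  [89,99): 10 bp
  [99,112): 13 bp
  [112,122): 10 bp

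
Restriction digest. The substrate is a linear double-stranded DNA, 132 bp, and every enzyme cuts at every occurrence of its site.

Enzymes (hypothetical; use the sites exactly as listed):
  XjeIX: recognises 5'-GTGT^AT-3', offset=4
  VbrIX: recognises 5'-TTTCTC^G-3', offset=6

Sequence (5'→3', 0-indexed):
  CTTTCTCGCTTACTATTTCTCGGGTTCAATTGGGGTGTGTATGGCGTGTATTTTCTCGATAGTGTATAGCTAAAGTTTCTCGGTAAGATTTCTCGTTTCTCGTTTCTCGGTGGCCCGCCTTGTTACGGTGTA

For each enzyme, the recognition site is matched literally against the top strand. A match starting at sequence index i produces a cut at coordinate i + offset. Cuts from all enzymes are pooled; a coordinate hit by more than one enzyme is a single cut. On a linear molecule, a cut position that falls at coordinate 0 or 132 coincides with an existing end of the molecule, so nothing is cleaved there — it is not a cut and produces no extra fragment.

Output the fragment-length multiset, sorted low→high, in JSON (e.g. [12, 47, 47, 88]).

[7,7,7,8,8,9,13,14,16,19,24]

Scan for sites:
  XjeIX GTGTAT/4: at [36, 45, 61] ⇒ [40, 49, 65]
  VbrIX TTTCTCG/6: at [1, 15, 51, 75, 88, 95, 102] ⇒ [7, 21, 57, 81, 94, 101, 108]

Pooled cuts: [7, 21, 40, 49, 57, 65, 81, 94, 101, 108]

Fragment lengths:
  [0,7): 7 bp
  [7,21): 14 bp
  [21,40): 19 bp
  [40,49): 9 bp
  [49,57): 8 bp
  [57,65): 8 bp
  [65,81): 16 bp
  [81,94): 13 bp
  [94,101): 7 bp
  [101,108): 7 bp
  [108,132): 24 bp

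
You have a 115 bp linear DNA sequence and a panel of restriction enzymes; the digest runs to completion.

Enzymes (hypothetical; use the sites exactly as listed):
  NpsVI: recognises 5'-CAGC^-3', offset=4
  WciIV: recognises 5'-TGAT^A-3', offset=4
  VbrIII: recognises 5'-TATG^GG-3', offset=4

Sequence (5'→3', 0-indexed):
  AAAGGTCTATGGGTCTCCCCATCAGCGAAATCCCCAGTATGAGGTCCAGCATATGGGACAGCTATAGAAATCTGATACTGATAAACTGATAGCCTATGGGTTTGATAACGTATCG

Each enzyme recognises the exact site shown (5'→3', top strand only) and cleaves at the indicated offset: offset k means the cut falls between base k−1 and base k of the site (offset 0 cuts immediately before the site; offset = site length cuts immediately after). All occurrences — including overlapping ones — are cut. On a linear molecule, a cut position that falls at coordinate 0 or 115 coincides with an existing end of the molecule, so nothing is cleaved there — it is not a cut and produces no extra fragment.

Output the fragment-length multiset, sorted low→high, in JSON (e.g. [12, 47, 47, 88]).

[5,6,7,8,8,8,9,11,14,15,24]

Scan for sites:
  NpsVI CAGC/4: at [22, 46, 58] ⇒ [26, 50, 62]
  WciIV TGATA/4: at [72, 78, 86, 102] ⇒ [76, 82, 90, 106]
  VbrIII TATGGG/4: at [7, 51, 94] ⇒ [11, 55, 98]

Pooled cuts: [11, 26, 50, 55, 62, 76, 82, 90, 98, 106]

Fragment lengths:
  [0,11): 11 bp
  [11,26): 15 bp
  [26,50): 24 bp
  [50,55): 5 bp
  [55,62): 7 bp
  [62,76): 14 bp
  [76,82): 6 bp
  [82,90): 8 bp
  [90,98): 8 bp
  [98,106): 8 bp
  [106,115): 9 bp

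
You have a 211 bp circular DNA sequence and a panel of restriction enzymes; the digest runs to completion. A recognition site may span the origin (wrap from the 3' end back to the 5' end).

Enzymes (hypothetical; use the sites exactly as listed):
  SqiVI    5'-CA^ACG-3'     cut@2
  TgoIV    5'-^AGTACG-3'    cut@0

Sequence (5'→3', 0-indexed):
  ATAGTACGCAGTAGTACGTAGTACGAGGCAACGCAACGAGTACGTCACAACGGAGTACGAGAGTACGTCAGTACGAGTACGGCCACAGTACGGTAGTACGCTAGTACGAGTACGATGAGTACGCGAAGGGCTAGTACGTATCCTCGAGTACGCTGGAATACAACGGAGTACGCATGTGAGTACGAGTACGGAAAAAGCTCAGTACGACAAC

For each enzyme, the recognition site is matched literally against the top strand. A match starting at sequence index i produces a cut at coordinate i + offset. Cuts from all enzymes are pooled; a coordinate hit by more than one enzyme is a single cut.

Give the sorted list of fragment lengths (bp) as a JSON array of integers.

Site scan:
  SqiVI CAACG/2: at [28, 33, 47, 160] ⇒ [30, 35, 49, 162]
  TgoIV AGTACG/0: at [2, 12, 19, 38, 53, 61, 69, 75, 86, 94, 102, 108, 117, 132, 146, 166, 178, 184, 200] ⇒ [2, 12, 19, 38, 53, 61, 69, 75, 86, 94, 102, 108, 117, 132, 146, 166, 178, 184, 200]

Pooled cuts: [2, 12, 19, 30, 35, 38, 49, 53, 61, 69, 75, 86, 94, 102, 108, 117, 132, 146, 162, 166, 178, 184, 200]

Fragments:
  2→12: 10 bp
  12→19: 7 bp
  19→30: 11 bp
  30→35: 5 bp
  35→38: 3 bp
  38→49: 11 bp
  49→53: 4 bp
  53→61: 8 bp
  61→69: 8 bp
  69→75: 6 bp
  75→86: 11 bp
  86→94: 8 bp
  94→102: 8 bp
  102→108: 6 bp
  108→117: 9 bp
  117→132: 15 bp
  132→146: 14 bp
  146→162: 16 bp
  162→166: 4 bp
  166→178: 12 bp
  178→184: 6 bp
  184→200: 16 bp
  200→2 (wrap): 211-200+2 = 13 bp

[3,4,4,5,6,6,6,7,8,8,8,8,9,10,11,11,11,12,13,14,15,16,16]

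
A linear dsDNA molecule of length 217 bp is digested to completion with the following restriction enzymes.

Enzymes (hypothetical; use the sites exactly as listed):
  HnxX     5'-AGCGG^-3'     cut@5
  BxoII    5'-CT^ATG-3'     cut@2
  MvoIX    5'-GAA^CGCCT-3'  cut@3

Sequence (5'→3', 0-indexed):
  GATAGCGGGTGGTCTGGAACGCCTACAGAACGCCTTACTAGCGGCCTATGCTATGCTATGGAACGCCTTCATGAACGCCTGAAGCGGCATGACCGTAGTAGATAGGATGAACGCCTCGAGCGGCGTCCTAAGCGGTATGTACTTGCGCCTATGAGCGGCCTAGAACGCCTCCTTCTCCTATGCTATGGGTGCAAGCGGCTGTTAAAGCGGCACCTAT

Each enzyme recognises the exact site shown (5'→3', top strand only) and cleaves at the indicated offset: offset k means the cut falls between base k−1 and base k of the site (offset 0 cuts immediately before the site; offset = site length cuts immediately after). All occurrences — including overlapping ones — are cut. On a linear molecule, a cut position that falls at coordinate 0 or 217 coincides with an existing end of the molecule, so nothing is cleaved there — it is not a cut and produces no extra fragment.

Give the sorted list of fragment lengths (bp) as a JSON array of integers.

Scan for sites:
  HnxX AGCGG/5: at [3, 39, 82, 118, 130, 153, 193, 205] ⇒ [8, 44, 87, 123, 135, 158, 198, 210]
  BxoII CTATG/2: at [45, 50, 55, 148, 177, 182] ⇒ [47, 52, 57, 150, 179, 184]
  MvoIX GAACGCCT/3: at [16, 27, 60, 72, 108, 162] ⇒ [19, 30, 63, 75, 111, 165]

All cut coordinates (distinct, sorted): [8, 19, 30, 44, 47, 52, 57, 63, 75, 87, 111, 123, 135, 150, 158, 165, 179, 184, 198, 210]

Fragment lengths:
  [0,8): 8 bp
  [8,19): 11 bp
  [19,30): 11 bp
  [30,44): 14 bp
  [44,47): 3 bp
  [47,52): 5 bp
  [52,57): 5 bp
  [57,63): 6 bp
  [63,75): 12 bp
  [75,87): 12 bp
  [87,111): 24 bp
  [111,123): 12 bp
  [123,135): 12 bp
  [135,150): 15 bp
  [150,158): 8 bp
  [158,165): 7 bp
  [165,179): 14 bp
  [179,184): 5 bp
  [184,198): 14 bp
  [198,210): 12 bp
  [210,217): 7 bp

[3,5,5,5,6,7,7,8,8,11,11,12,12,12,12,12,14,14,14,15,24]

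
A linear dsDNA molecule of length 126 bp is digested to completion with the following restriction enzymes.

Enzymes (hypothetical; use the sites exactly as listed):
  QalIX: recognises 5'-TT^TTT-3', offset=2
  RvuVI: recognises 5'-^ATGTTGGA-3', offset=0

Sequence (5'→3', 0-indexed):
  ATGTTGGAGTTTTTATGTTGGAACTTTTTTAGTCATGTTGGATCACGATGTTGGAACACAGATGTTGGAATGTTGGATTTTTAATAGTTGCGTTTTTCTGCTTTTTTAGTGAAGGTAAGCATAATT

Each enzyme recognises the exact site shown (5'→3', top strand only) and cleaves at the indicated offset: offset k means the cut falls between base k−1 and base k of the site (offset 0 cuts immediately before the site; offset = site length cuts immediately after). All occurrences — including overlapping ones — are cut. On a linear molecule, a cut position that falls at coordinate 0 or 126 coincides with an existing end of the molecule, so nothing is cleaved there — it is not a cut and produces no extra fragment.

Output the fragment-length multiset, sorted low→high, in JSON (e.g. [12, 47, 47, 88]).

Site scan:
  QalIX (TTTTT, off=2): starts [9, 24, 25, 77, 92, 101, 102] → cuts [11, 26, 27, 79, 94, 103, 104]
  RvuVI (ATGTTGGA, off=0): starts [0, 14, 34, 47, 61, 69] → cuts [14, 34, 47, 61, 69] (position 0 is a terminus of the linear molecule — no cut)

Pooled cuts: [11, 14, 26, 27, 34, 47, 61, 69, 79, 94, 103, 104]

Fragments:
  [0,11): 11 bp
  [11,14): 3 bp
  [14,26): 12 bp
  [26,27): 1 bp
  [27,34): 7 bp
  [34,47): 13 bp
  [47,61): 14 bp
  [61,69): 8 bp
  [69,79): 10 bp
  [79,94): 15 bp
  [94,103): 9 bp
  [103,104): 1 bp
  [104,126): 22 bp

[1,1,3,7,8,9,10,11,12,13,14,15,22]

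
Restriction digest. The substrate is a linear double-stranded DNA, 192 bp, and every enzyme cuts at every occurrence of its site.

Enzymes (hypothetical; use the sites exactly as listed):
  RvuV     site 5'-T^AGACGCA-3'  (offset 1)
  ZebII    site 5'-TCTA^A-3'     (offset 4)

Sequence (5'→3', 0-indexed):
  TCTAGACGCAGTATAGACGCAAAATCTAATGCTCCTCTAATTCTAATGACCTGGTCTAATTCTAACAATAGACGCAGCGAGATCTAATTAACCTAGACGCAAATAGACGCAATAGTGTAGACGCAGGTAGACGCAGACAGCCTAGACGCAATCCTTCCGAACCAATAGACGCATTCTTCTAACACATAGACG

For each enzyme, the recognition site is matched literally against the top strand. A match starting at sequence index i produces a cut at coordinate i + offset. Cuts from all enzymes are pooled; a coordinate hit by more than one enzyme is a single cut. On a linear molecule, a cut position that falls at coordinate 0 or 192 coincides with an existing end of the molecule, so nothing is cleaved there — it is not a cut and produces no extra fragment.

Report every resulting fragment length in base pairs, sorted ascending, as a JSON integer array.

[3,5,6,6,8,10,10,11,11,11,13,14,14,15,15,17,23]

Site scan:
  RvuV TAGACGCA/1: at [2, 13, 68, 93, 103, 117, 127, 142, 165] ⇒ [3, 14, 69, 94, 104, 118, 128, 143, 166]
  ZebII TCTAA/4: at [24, 35, 41, 54, 60, 82, 177] ⇒ [28, 39, 45, 58, 64, 86, 181]

Pooled cuts: [3, 14, 28, 39, 45, 58, 64, 69, 86, 94, 104, 118, 128, 143, 166, 181]

Fragment lengths:
  [0,3): 3 bp
  [3,14): 11 bp
  [14,28): 14 bp
  [28,39): 11 bp
  [39,45): 6 bp
  [45,58): 13 bp
  [58,64): 6 bp
  [64,69): 5 bp
  [69,86): 17 bp
  [86,94): 8 bp
  [94,104): 10 bp
  [104,118): 14 bp
  [118,128): 10 bp
  [128,143): 15 bp
  [143,166): 23 bp
  [166,181): 15 bp
  [181,192): 11 bp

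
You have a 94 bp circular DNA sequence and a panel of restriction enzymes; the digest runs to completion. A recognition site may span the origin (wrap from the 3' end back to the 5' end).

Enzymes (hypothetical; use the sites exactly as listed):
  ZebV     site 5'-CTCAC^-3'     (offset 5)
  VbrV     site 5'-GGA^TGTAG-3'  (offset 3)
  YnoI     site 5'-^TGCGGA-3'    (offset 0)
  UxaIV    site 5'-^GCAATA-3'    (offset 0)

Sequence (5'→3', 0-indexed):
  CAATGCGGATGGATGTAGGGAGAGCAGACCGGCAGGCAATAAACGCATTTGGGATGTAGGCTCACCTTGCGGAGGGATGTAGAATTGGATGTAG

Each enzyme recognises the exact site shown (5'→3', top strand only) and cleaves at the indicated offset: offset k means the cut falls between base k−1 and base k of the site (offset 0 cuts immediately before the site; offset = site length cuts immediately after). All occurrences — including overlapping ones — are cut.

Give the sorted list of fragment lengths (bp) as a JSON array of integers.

Site scan:
  ZebV CTCAC/5: at [60] ⇒ [65]
  VbrV GGATGTAG/3: at [10, 51, 74, 86] ⇒ [13, 54, 77, 89]
  YnoI TGCGGA/0: at [3, 67] ⇒ [3, 67]
  UxaIV GCAATA/0: at [35] ⇒ [35]

All cut coordinates (distinct, sorted): [3, 13, 35, 54, 65, 67, 77, 89]

Fragments:
  3→13: 10 bp
  13→35: 22 bp
  35→54: 19 bp
  54→65: 11 bp
  65→67: 2 bp
  67→77: 10 bp
  77→89: 12 bp
  89→3 (wrap): 94-89+3 = 8 bp

[2,8,10,10,11,12,19,22]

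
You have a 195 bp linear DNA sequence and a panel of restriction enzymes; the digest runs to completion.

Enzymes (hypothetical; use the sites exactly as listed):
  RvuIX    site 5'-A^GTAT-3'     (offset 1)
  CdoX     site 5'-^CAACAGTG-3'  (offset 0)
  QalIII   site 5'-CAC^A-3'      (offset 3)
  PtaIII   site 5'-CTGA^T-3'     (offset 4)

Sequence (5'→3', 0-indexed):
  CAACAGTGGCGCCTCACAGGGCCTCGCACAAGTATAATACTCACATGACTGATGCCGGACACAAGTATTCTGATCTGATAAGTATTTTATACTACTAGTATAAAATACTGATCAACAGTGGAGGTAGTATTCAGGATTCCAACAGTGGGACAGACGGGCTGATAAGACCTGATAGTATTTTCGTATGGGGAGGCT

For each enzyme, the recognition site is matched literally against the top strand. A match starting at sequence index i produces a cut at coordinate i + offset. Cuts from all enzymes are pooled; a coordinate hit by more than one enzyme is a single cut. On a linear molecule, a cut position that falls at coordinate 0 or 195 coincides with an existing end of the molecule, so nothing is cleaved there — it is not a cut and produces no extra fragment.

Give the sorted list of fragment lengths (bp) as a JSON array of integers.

Per-enzyme occurrences:
  RvuIX (AGTAT, off=1): starts [30, 63, 80, 96, 125, 173] → cuts [31, 64, 81, 97, 126, 174]
  CdoX (CAACAGTG, off=0): starts [0, 112, 139] → cuts [112, 139] (position 0 is a terminus of the linear molecule — no cut)
  QalIII (CACA, off=3): starts [14, 26, 41, 59] → cuts [17, 29, 44, 62]
  PtaIII (CTGAT, off=4): starts [48, 69, 74, 107, 158, 168] → cuts [52, 73, 78, 111, 162, 172]

Pooled cuts: [17, 29, 31, 44, 52, 62, 64, 73, 78, 81, 97, 111, 112, 126, 139, 162, 172, 174]

Fragments:
  [0,17): 17 bp
  [17,29): 12 bp
  [29,31): 2 bp
  [31,44): 13 bp
  [44,52): 8 bp
  [52,62): 10 bp
  [62,64): 2 bp
  [64,73): 9 bp
  [73,78): 5 bp
  [78,81): 3 bp
  [81,97): 16 bp
  [97,111): 14 bp
  [111,112): 1 bp
  [112,126): 14 bp
  [126,139): 13 bp
  [139,162): 23 bp
  [162,172): 10 bp
  [172,174): 2 bp
  [174,195): 21 bp

[1,2,2,2,3,5,8,9,10,10,12,13,13,14,14,16,17,21,23]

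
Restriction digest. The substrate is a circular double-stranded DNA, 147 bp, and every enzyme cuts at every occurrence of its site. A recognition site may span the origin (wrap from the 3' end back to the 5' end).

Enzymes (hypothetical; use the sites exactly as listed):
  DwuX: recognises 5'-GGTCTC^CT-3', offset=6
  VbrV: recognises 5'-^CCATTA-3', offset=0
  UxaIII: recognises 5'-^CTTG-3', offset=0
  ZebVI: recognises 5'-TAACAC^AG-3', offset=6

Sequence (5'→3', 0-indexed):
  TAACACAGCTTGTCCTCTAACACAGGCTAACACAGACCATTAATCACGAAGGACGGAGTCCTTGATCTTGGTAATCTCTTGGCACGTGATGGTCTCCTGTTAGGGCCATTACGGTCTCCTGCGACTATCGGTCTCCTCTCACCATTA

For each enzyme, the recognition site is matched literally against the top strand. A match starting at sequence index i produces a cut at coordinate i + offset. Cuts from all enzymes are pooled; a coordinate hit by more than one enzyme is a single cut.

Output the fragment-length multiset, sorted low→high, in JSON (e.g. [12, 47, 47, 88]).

Scan for sites:
  DwuX GGTCTCCT/6: at [90, 112, 129] ⇒ [96, 118, 135]
  VbrV CCATTA/0: at [36, 105, 141] ⇒ [36, 105, 141]
  UxaIII CTTG/0: at [8, 60, 66, 77] ⇒ [8, 60, 66, 77]
  ZebVI TAACACAG/6: at [0, 17, 27] ⇒ [6, 23, 33]

Pooled cuts: [6, 8, 23, 33, 36, 60, 66, 77, 96, 105, 118, 135, 141]

Fragments:
  6→8: 2 bp
  8→23: 15 bp
  23→33: 10 bp
  33→36: 3 bp
  36→60: 24 bp
  60→66: 6 bp
  66→77: 11 bp
  77→96: 19 bp
  96→105: 9 bp
  105→118: 13 bp
  118→135: 17 bp
  135→141: 6 bp
  141→6 (wrap): 147-141+6 = 12 bp

[2,3,6,6,9,10,11,12,13,15,17,19,24]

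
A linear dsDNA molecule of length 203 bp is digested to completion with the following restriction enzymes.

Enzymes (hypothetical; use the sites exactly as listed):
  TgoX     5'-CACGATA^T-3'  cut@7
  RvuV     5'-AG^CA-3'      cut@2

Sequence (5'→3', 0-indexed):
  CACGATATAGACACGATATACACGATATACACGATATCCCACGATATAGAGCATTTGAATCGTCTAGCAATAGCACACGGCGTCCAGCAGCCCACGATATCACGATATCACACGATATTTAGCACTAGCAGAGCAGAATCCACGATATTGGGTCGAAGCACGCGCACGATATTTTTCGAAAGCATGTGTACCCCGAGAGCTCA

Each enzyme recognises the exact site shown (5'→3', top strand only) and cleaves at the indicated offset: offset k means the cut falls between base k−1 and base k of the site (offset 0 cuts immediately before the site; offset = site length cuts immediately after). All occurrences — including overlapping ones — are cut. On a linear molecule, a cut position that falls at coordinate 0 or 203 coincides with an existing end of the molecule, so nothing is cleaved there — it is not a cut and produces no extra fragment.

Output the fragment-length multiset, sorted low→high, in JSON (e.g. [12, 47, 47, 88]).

Scan for sites:
  TgoX (CACGATAT, off=7): starts [0, 11, 20, 29, 39, 92, 100, 110, 140, 164] → cuts [7, 18, 27, 36, 46, 99, 107, 117, 147, 171]
  RvuV (AGCA, off=2): starts [49, 65, 71, 85, 120, 126, 131, 156, 180] → cuts [51, 67, 73, 87, 122, 128, 133, 158, 182]

Pooled cuts: [7, 18, 27, 36, 46, 51, 67, 73, 87, 99, 107, 117, 122, 128, 133, 147, 158, 171, 182]

Fragments:
  [0,7): 7 bp
  [7,18): 11 bp
  [18,27): 9 bp
  [27,36): 9 bp
  [36,46): 10 bp
  [46,51): 5 bp
  [51,67): 16 bp
  [67,73): 6 bp
  [73,87): 14 bp
  [87,99): 12 bp
  [99,107): 8 bp
  [107,117): 10 bp
  [117,122): 5 bp
  [122,128): 6 bp
  [128,133): 5 bp
  [133,147): 14 bp
  [147,158): 11 bp
  [158,171): 13 bp
  [171,182): 11 bp
  [182,203): 21 bp

[5,5,5,6,6,7,8,9,9,10,10,11,11,11,12,13,14,14,16,21]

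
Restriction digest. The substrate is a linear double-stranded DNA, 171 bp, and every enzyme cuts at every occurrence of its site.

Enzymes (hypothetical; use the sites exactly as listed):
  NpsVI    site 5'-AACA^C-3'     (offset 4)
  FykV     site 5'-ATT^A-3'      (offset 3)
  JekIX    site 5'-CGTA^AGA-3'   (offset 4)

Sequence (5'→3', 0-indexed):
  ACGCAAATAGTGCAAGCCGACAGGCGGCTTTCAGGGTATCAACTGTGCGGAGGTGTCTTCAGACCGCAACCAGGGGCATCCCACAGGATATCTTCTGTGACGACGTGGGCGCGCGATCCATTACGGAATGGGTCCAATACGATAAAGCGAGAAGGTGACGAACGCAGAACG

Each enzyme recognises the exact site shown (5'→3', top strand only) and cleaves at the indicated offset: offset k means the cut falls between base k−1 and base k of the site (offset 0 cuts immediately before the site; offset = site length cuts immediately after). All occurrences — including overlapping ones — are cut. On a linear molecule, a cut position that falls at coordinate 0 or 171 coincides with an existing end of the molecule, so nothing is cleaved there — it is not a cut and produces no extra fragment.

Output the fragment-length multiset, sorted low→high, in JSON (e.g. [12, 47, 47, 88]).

[49,122]

Site scan:
  NpsVI (AACAC, off=4): no sites
  FykV (ATTA, off=3): starts [119] → cuts [122]
  JekIX (CGTAAGA, off=4): no sites

Pooled cuts: [122]

Fragments:
  [0,122): 122 bp
  [122,171): 49 bp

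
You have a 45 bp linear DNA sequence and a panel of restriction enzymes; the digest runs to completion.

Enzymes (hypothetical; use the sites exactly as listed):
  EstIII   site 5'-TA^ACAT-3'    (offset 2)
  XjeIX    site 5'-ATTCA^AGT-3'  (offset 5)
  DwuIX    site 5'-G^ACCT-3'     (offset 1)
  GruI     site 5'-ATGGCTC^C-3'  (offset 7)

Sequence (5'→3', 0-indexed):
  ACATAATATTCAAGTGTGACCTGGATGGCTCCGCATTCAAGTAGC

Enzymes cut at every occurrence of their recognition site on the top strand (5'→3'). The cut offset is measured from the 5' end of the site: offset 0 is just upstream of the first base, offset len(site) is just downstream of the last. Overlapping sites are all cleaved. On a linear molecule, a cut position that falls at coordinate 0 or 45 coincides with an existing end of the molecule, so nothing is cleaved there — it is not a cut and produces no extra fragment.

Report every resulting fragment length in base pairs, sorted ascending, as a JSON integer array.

Per-enzyme occurrences:
  EstIII (TAACAT, off=2): no sites
  XjeIX (ATTCAAGT, off=5): starts [7, 34] → cuts [12, 39]
  DwuIX (GACCT, off=1): starts [17] → cuts [18]
  GruI (ATGGCTCC, off=7): starts [24] → cuts [31]

Pooled cuts: [12, 18, 31, 39]

Fragments:
  [0,12): 12 bp
  [12,18): 6 bp
  [18,31): 13 bp
  [31,39): 8 bp
  [39,45): 6 bp

[6,6,8,12,13]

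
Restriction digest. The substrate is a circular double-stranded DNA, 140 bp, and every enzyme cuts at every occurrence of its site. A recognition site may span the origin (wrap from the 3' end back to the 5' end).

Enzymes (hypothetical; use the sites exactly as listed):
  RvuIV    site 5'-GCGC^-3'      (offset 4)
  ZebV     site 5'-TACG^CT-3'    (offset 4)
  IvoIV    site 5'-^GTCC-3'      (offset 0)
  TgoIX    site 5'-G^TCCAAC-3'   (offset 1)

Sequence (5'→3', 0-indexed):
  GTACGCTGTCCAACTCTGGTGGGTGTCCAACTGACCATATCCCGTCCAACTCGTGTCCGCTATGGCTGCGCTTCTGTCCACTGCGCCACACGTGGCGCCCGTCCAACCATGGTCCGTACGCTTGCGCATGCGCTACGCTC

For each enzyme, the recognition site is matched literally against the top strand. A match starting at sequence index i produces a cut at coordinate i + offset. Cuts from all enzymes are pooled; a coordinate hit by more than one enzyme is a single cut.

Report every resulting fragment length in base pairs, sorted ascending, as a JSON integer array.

[1,1,1,1,2,2,4,4,6,7,8,9,10,10,11,12,16,17,18]

Per-enzyme occurrences:
  RvuIV (GCGC, off=4): starts [67, 82, 94, 123, 129] → cuts [71, 86, 98, 127, 133]
  ZebV (TACGCT, off=4): starts [1, 116, 133] → cuts [5, 120, 137]
  IvoIV (GTCC, off=0): starts [7, 24, 43, 54, 75, 100, 111] → cuts [7, 24, 43, 54, 75, 100, 111]
  TgoIX (GTCCAAC, off=1): starts [7, 24, 43, 100] → cuts [8, 25, 44, 101]

Pooled cuts: [5, 7, 8, 24, 25, 43, 44, 54, 71, 75, 86, 98, 100, 101, 111, 120, 127, 133, 137]

Fragments:
  5→7: 2 bp
  7→8: 1 bp
  8→24: 16 bp
  24→25: 1 bp
  25→43: 18 bp
  43→44: 1 bp
  44→54: 10 bp
  54→71: 17 bp
  71→75: 4 bp
  75→86: 11 bp
  86→98: 12 bp
  98→100: 2 bp
  100→101: 1 bp
  101→111: 10 bp
  111→120: 9 bp
  120→127: 7 bp
  127→133: 6 bp
  133→137: 4 bp
  137→5 (wrap): 140-137+5 = 8 bp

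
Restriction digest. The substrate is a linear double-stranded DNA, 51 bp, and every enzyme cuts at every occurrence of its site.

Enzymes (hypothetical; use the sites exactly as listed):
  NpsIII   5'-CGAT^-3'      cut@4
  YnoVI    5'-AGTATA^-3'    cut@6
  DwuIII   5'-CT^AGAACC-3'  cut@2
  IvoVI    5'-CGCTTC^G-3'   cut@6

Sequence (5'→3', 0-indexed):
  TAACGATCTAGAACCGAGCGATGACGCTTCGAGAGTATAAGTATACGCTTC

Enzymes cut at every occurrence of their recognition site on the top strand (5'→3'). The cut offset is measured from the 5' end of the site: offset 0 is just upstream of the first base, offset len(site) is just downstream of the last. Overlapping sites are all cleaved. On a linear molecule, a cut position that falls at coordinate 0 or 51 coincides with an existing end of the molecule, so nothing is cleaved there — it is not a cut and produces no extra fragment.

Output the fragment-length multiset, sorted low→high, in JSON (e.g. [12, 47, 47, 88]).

Scan for sites:
  NpsIII (CGAT, off=4): starts [3, 18] → cuts [7, 22]
  YnoVI (AGTATA, off=6): starts [33, 39] → cuts [39, 45]
  DwuIII (CTAGAACC, off=2): starts [7] → cuts [9]
  IvoVI (CGCTTCG, off=6): starts [24] → cuts [30]

Pooled cuts: [7, 9, 22, 30, 39, 45]

Fragments:
  [0,7): 7 bp
  [7,9): 2 bp
  [9,22): 13 bp
  [22,30): 8 bp
  [30,39): 9 bp
  [39,45): 6 bp
  [45,51): 6 bp

[2,6,6,7,8,9,13]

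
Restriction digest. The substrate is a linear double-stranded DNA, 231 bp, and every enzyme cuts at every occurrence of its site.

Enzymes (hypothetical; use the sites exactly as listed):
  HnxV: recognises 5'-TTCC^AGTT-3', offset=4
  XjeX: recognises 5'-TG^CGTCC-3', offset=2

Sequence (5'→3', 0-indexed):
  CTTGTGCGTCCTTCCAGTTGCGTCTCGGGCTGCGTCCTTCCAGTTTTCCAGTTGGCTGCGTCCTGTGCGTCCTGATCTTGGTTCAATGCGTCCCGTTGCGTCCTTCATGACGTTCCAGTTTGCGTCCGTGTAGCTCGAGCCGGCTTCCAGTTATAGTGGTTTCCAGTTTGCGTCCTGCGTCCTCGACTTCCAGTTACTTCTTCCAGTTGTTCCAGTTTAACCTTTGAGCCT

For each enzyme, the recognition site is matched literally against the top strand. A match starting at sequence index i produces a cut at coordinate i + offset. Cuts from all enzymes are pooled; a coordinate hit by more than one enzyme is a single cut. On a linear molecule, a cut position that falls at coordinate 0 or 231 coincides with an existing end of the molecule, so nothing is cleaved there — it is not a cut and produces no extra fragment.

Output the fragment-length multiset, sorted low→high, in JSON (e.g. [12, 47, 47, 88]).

[6,6,6,7,8,9,9,9,9,9,10,13,14,16,17,18,18,21,26]

Scan for sites:
  HnxV (TTCCAGTT, off=4): starts [11, 37, 45, 112, 144, 160, 187, 200, 209] → cuts [15, 41, 49, 116, 148, 164, 191, 204, 213]
  XjeX (TGCGTCC, off=2): starts [4, 30, 56, 65, 86, 96, 120, 168, 175] → cuts [6, 32, 58, 67, 88, 98, 122, 170, 177]

Pooled cuts: [6, 15, 32, 41, 49, 58, 67, 88, 98, 116, 122, 148, 164, 170, 177, 191, 204, 213]

Fragments:
  [0,6): 6 bp
  [6,15): 9 bp
  [15,32): 17 bp
  [32,41): 9 bp
  [41,49): 8 bp
  [49,58): 9 bp
  [58,67): 9 bp
  [67,88): 21 bp
  [88,98): 10 bp
  [98,116): 18 bp
  [116,122): 6 bp
  [122,148): 26 bp
  [148,164): 16 bp
  [164,170): 6 bp
  [170,177): 7 bp
  [177,191): 14 bp
  [191,204): 13 bp
  [204,213): 9 bp
  [213,231): 18 bp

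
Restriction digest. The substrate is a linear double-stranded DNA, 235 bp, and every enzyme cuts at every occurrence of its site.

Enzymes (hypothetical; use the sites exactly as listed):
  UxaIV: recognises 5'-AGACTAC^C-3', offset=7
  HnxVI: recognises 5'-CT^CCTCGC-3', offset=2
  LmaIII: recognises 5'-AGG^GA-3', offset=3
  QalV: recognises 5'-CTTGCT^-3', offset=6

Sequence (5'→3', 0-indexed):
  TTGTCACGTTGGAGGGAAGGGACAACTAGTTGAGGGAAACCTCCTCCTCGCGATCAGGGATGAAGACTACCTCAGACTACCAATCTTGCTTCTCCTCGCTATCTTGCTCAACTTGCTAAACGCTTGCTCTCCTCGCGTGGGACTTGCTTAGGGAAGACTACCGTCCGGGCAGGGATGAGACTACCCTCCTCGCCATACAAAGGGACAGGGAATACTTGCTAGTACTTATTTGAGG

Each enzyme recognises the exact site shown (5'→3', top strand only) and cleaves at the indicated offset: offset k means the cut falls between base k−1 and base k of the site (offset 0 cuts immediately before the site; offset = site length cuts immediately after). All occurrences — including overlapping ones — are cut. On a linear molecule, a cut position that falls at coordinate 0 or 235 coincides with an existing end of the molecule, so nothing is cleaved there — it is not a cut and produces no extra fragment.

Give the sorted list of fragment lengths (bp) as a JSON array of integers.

Site scan:
  UxaIV (AGACTACC, off=7): starts [63, 73, 154, 177] → cuts [70, 80, 161, 184]
  HnxVI (CTCCTCGC, off=2): starts [43, 91, 128, 185] → cuts [45, 93, 130, 187]
  LmaIII (AGGGA, off=3): starts [12, 17, 32, 55, 149, 170, 200, 206] → cuts [15, 20, 35, 58, 152, 173, 203, 209]
  QalV (CTTGCT, off=6): starts [84, 102, 111, 122, 142, 214] → cuts [90, 108, 117, 128, 148, 220]

All cut coordinates (distinct, sorted): [15, 20, 35, 45, 58, 70, 80, 90, 93, 108, 117, 128, 130, 148, 152, 161, 173, 184, 187, 203, 209, 220]

Fragment lengths:
  [0,15): 15 bp
  [15,20): 5 bp
  [20,35): 15 bp
  [35,45): 10 bp
  [45,58): 13 bp
  [58,70): 12 bp
  [70,80): 10 bp
  [80,90): 10 bp
  [90,93): 3 bp
  [93,108): 15 bp
  [108,117): 9 bp
  [117,128): 11 bp
  [128,130): 2 bp
  [130,148): 18 bp
  [148,152): 4 bp
  [152,161): 9 bp
  [161,173): 12 bp
  [173,184): 11 bp
  [184,187): 3 bp
  [187,203): 16 bp
  [203,209): 6 bp
  [209,220): 11 bp
  [220,235): 15 bp

[2,3,3,4,5,6,9,9,10,10,10,11,11,11,12,12,13,15,15,15,15,16,18]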